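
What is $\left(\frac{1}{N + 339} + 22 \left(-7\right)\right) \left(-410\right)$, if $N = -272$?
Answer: $\frac{4229970}{67} \approx 63134.0$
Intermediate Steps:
$\left(\frac{1}{N + 339} + 22 \left(-7\right)\right) \left(-410\right) = \left(\frac{1}{-272 + 339} + 22 \left(-7\right)\right) \left(-410\right) = \left(\frac{1}{67} - 154\right) \left(-410\right) = \left(- \frac{10317}{67}\right) \left(-410\right) = \frac{4229970}{67}$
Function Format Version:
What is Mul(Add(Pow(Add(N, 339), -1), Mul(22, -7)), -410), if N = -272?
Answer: Rational(4229970, 67) ≈ 63134.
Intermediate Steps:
Mul(Add(Pow(Add(N, 339), -1), Mul(22, -7)), -410) = Mul(Add(Pow(Add(-272, 339), -1), Mul(22, -7)), -410) = Mul(Add(Pow(67, -1), -154), -410) = Mul(Add(Rational(1, 67), -154), -410) = Mul(Rational(-10317, 67), -410) = Rational(4229970, 67)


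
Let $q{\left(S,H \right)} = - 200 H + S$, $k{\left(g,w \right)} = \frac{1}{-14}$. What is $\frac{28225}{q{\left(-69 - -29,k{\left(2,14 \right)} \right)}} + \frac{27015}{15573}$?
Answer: $- \frac{204798185}{186876} \approx -1095.9$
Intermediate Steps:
$k{\left(g,w \right)} = - \frac{1}{14}$
$q{\left(S,H \right)} = S - 200 H$
$\frac{28225}{q{\left(-69 - -29,k{\left(2,14 \right)} \right)}} + \frac{27015}{15573} = \frac{28225}{\left(-69 - -29\right) - - \frac{100}{7}} + \frac{27015}{15573} = \frac{28225}{\left(-69 + 29\right) + \frac{100}{7}} + 27015 \cdot \frac{1}{15573} = \frac{28225}{-40 + \frac{100}{7}} + \frac{9005}{5191} = \frac{28225}{- \frac{180}{7}} + \frac{9005}{5191} = 28225 \left(- \frac{7}{180}\right) + \frac{9005}{5191} = - \frac{39515}{36} + \frac{9005}{5191} = - \frac{204798185}{186876}$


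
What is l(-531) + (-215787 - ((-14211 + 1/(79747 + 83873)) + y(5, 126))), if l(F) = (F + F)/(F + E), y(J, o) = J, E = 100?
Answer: -14215362703811/70520220 ≈ -2.0158e+5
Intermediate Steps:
l(F) = 2*F/(100 + F) (l(F) = (F + F)/(F + 100) = (2*F)/(100 + F) = 2*F/(100 + F))
l(-531) + (-215787 - ((-14211 + 1/(79747 + 83873)) + y(5, 126))) = 2*(-531)/(100 - 531) + (-215787 - ((-14211 + 1/(79747 + 83873)) + 5)) = 2*(-531)/(-431) + (-215787 - ((-14211 + 1/163620) + 5)) = 2*(-531)*(-1/431) + (-215787 - ((-14211 + 1/163620) + 5)) = 1062/431 + (-215787 - (-2325203819/163620 + 5)) = 1062/431 + (-215787 - 1*(-2324385719/163620)) = 1062/431 + (-215787 + 2324385719/163620) = 1062/431 - 32982683221/163620 = -14215362703811/70520220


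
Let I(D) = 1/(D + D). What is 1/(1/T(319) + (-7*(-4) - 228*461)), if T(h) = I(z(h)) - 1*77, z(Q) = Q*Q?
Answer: -15671193/1646729163962 ≈ -9.5166e-6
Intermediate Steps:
z(Q) = Q**2
I(D) = 1/(2*D)
T(h) = -77 + 1/(2*h**2) (T(h) = 1/(2*(h**2)) - 1*77 = 1/(2*h**2) - 77 = -77 + 1/(2*h**2))
1/(1/T(319) + (-7*(-4) - 228*461)) = 1/(1/(-77 + (1/2)/319**2) + (-7*(-4) - 228*461)) = 1/(1/(-77 + (1/2)*(1/101761)) + (28 - 105108)) = 1/(1/(-77 + 1/203522) - 105080) = 1/(1/(-15671193/203522) - 105080) = 1/(-203522/15671193 - 105080) = 1/(-1646729163962/15671193) = -15671193/1646729163962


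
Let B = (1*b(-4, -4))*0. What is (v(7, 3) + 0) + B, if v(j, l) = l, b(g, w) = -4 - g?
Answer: 3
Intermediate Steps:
B = 0 (B = (1*(-4 - 1*(-4)))*0 = (1*(-4 + 4))*0 = (1*0)*0 = 0*0 = 0)
(v(7, 3) + 0) + B = (3 + 0) + 0 = 3 + 0 = 3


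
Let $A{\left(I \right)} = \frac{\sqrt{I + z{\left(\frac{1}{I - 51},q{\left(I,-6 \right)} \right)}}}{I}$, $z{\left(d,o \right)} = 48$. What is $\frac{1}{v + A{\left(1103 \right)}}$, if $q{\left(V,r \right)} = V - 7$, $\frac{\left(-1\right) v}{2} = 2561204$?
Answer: $- \frac{6231967674472}{31922681071456767425} - \frac{1103 \sqrt{1151}}{31922681071456767425} \approx -1.9522 \cdot 10^{-7}$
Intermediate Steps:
$v = -5122408$ ($v = \left(-2\right) 2561204 = -5122408$)
$q{\left(V,r \right)} = -7 + V$
$A{\left(I \right)} = \frac{\sqrt{48 + I}}{I}$ ($A{\left(I \right)} = \frac{\sqrt{I + 48}}{I} = \frac{\sqrt{48 + I}}{I}$)
$\frac{1}{v + A{\left(1103 \right)}} = \frac{1}{-5122408 + \frac{\sqrt{48 + 1103}}{1103}} = \frac{1}{-5122408 + \frac{\sqrt{1151}}{1103}}$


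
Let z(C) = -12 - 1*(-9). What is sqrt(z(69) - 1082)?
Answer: I*sqrt(1085) ≈ 32.939*I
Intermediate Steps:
z(C) = -3 (z(C) = -12 + 9 = -3)
sqrt(z(69) - 1082) = sqrt(-3 - 1082) = sqrt(-1085) = I*sqrt(1085)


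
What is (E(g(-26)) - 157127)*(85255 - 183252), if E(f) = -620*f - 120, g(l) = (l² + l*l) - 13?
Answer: 96764883719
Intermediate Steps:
g(l) = -13 + 2*l² (g(l) = (l² + l²) - 13 = 2*l² - 13 = -13 + 2*l²)
E(f) = -120 - 620*f
(E(g(-26)) - 157127)*(85255 - 183252) = ((-120 - 620*(-13 + 2*(-26)²)) - 157127)*(85255 - 183252) = ((-120 - 620*(-13 + 2*676)) - 157127)*(-97997) = ((-120 - 620*(-13 + 1352)) - 157127)*(-97997) = ((-120 - 620*1339) - 157127)*(-97997) = ((-120 - 830180) - 157127)*(-97997) = (-830300 - 157127)*(-97997) = -987427*(-97997) = 96764883719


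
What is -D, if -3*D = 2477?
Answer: 2477/3 ≈ 825.67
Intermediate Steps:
D = -2477/3 (D = -⅓*2477 = -2477/3 ≈ -825.67)
-D = -1*(-2477/3) = 2477/3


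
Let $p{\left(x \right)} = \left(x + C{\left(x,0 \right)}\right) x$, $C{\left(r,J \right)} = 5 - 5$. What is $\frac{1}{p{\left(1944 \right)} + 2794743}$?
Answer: $\frac{1}{6573879} \approx 1.5212 \cdot 10^{-7}$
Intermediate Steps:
$C{\left(r,J \right)} = 0$ ($C{\left(r,J \right)} = 5 - 5 = 0$)
$p{\left(x \right)} = x^{2}$ ($p{\left(x \right)} = \left(x + 0\right) x = x x = x^{2}$)
$\frac{1}{p{\left(1944 \right)} + 2794743} = \frac{1}{1944^{2} + 2794743} = \frac{1}{3779136 + 2794743} = \frac{1}{6573879}$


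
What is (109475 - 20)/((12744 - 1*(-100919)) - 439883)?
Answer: -7297/21748 ≈ -0.33553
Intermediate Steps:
(109475 - 20)/((12744 - 1*(-100919)) - 439883) = 109455/((12744 + 100919) - 439883) = 109455/(113663 - 439883) = 109455/(-326220) = 109455*(-1/326220) = -7297/21748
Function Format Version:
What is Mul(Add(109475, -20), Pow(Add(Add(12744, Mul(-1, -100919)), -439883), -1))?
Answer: Rational(-7297, 21748) ≈ -0.33553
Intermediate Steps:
Mul(Add(109475, -20), Pow(Add(Add(12744, Mul(-1, -100919)), -439883), -1)) = Mul(109455, Pow(Add(Add(12744, 100919), -439883), -1)) = Mul(109455, Pow(Add(113663, -439883), -1)) = Mul(109455, Pow(-326220, -1)) = Mul(109455, Rational(-1, 326220)) = Rational(-7297, 21748)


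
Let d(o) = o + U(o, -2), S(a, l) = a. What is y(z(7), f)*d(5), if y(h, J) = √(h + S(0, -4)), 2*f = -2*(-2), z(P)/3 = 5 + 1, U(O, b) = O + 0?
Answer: 30*√2 ≈ 42.426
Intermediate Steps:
U(O, b) = O
z(P) = 18 (z(P) = 3*(5 + 1) = 3*6 = 18)
f = 2 (f = (-2*(-2))/2 = (½)*4 = 2)
y(h, J) = √h (y(h, J) = √(h + 0) = √h)
d(o) = 2*o (d(o) = o + o = 2*o)
y(z(7), f)*d(5) = √18*(2*5) = (3*√2)*10 = 30*√2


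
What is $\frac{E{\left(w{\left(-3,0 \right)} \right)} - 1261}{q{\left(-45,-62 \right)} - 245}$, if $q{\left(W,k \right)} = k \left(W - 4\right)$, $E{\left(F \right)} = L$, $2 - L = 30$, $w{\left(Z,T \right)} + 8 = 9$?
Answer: $- \frac{1289}{2793} \approx -0.46151$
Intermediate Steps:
$w{\left(Z,T \right)} = 1$ ($w{\left(Z,T \right)} = -8 + 9 = 1$)
$L = -28$ ($L = 2 - 30 = -28$)
$E{\left(F \right)} = -28$
$q{\left(W,k \right)} = k \left(-4 + W\right)$ ($q{\left(W,k \right)} = k \left(W - 4\right) = k \left(-4 + W\right)$)
$\frac{E{\left(w{\left(-3,0 \right)} \right)} - 1261}{q{\left(-45,-62 \right)} - 245} = \frac{-28 - 1261}{- 62 \left(-4 - 45\right) - 245} = - \frac{1289}{\left(-62\right) \left(-49\right) - 245} = - \frac{1289}{3038 - 245} = - \frac{1289}{2793}$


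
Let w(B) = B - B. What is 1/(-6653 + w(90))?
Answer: -1/6653 ≈ -0.00015031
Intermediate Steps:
w(B) = 0
1/(-6653 + w(90)) = 1/(-6653 + 0) = 1/(-6653) = -1/6653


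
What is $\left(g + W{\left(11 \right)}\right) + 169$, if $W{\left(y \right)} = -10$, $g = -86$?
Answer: $73$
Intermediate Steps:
$\left(g + W{\left(11 \right)}\right) + 169 = \left(-86 - 10\right) + 169 = -96 + 169 = 73$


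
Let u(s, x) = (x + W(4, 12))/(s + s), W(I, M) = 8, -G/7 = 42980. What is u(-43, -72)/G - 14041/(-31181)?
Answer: 45411784597/100846993345 ≈ 0.45030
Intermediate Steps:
G = -300860 (G = -7*42980 = -300860)
u(s, x) = (8 + x)/(2*s) (u(s, x) = (x + 8)/(s + s) = (8 + x)/((2*s)) = (8 + x)*(1/(2*s)) = (8 + x)/(2*s))
u(-43, -72)/G - 14041/(-31181) = ((1/2)*(8 - 72)/(-43))/(-300860) - 14041/(-31181) = ((1/2)*(-1/43)*(-64))*(-1/300860) - 14041*(-1/31181) = (32/43)*(-1/300860) + 14041/31181 = -8/3234245 + 14041/31181 = 45411784597/100846993345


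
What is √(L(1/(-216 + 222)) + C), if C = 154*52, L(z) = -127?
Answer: √7881 ≈ 88.775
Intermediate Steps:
C = 8008
√(L(1/(-216 + 222)) + C) = √(-127 + 8008) = √7881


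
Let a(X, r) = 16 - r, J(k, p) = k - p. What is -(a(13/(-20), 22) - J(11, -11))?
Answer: 28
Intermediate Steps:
-(a(13/(-20), 22) - J(11, -11)) = -((16 - 1*22) - (11 - 1*(-11))) = -((16 - 22) - (11 + 11)) = -(-6 - 1*22) = -(-6 - 22) = -1*(-28) = 28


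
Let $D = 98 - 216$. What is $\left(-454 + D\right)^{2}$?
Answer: $327184$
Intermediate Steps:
$D = -118$ ($D = 98 - 216 = -118$)
$\left(-454 + D\right)^{2} = \left(-454 - 118\right)^{2} = \left(-572\right)^{2} = 327184$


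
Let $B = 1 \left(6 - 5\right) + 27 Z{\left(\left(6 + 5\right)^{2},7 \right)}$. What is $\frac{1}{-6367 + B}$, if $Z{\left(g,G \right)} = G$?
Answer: $- \frac{1}{6177} \approx -0.00016189$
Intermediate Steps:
$B = 190$ ($B = 1 \left(6 - 5\right) + 27 \cdot 7 = 1 \cdot 1 + 189 = 1 + 189 = 190$)
$\frac{1}{-6367 + B} = \frac{1}{-6367 + 190} = \frac{1}{-6177} = - \frac{1}{6177}$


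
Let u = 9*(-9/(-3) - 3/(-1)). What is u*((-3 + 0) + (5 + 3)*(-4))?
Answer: -1890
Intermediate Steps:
u = 54 (u = 9*(-9*(-⅓) - 3*(-1)) = 9*(3 + 3) = 9*6 = 54)
u*((-3 + 0) + (5 + 3)*(-4)) = 54*((-3 + 0) + (5 + 3)*(-4)) = 54*(-3 + 8*(-4)) = 54*(-3 - 32) = 54*(-35) = -1890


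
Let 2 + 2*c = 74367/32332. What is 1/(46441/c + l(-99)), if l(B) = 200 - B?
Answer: 9703/3005962021 ≈ 3.2279e-6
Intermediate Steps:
c = 9703/64664 (c = -1 + (74367/32332)/2 = -1 + (74367*(1/32332))/2 = -1 + (1/2)*(74367/32332) = -1 + 74367/64664 = 9703/64664 ≈ 0.15005)
1/(46441/c + l(-99)) = 1/(46441/(9703/64664) + (200 - 1*(-99))) = 1/(46441*(64664/9703) + (200 + 99)) = 1/(3003060824/9703 + 299) = 1/(3005962021/9703) = 9703/3005962021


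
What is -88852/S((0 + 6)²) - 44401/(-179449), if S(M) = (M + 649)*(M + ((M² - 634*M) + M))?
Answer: 167130470977/659356638660 ≈ 0.25348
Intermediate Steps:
S(M) = (649 + M)*(M² - 632*M) (S(M) = (649 + M)*(M + (M² - 633*M)) = (649 + M)*(M² - 632*M))
-88852/S((0 + 6)²) - 44401/(-179449) = -88852*1/((0 + 6)²*(-410168 + ((0 + 6)²)² + 17*(0 + 6)²)) - 44401/(-179449) = -88852*1/(36*(-410168 + (6²)² + 17*6²)) - 44401*(-1/179449) = -88852*1/(36*(-410168 + 36² + 17*36)) + 44401/179449 = -88852*1/(36*(-410168 + 1296 + 612)) + 44401/179449 = -88852/(36*(-408260)) + 44401/179449 = -88852/(-14697360) + 44401/179449 = -88852*(-1/14697360) + 44401/179449 = 22213/3674340 + 44401/179449 = 167130470977/659356638660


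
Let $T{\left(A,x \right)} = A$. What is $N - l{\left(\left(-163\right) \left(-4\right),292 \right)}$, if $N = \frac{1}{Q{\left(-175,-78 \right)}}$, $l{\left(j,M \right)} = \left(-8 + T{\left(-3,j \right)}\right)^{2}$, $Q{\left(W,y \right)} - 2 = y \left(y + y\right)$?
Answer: $- \frac{1472569}{12170} \approx -121.0$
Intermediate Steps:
$Q{\left(W,y \right)} = 2 + 2 y^{2}$ ($Q{\left(W,y \right)} = 2 + y \left(y + y\right) = 2 + y 2 y = 2 + 2 y^{2}$)
$l{\left(j,M \right)} = 121$ ($l{\left(j,M \right)} = \left(-8 - 3\right)^{2} = \left(-11\right)^{2} = 121$)
$N = \frac{1}{12170}$ ($N = \frac{1}{2 + 2 \left(-78\right)^{2}} = \frac{1}{2 + 2 \cdot 6084} = \frac{1}{2 + 12168} = \frac{1}{12170} \approx 8.2169 \cdot 10^{-5}$)
$N - l{\left(\left(-163\right) \left(-4\right),292 \right)} = \frac{1}{12170} - 121 = - \frac{1472569}{12170}$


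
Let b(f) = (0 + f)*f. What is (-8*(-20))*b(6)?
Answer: 5760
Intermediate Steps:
b(f) = f**2 (b(f) = f*f = f**2)
(-8*(-20))*b(6) = -8*(-20)*6**2 = 160*36 = 5760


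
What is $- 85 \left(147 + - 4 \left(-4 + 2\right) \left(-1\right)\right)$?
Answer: $-11815$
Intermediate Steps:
$- 85 \left(147 + - 4 \left(-4 + 2\right) \left(-1\right)\right) = - 85 \left(147 + \left(-4\right) \left(-2\right) \left(-1\right)\right) = - 85 \left(147 + 8 \left(-1\right)\right) = - 85 \left(147 - 8\right) = \left(-85\right) 139 = -11815$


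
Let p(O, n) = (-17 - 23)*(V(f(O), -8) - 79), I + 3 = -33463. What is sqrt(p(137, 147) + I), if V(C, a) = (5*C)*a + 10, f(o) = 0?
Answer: I*sqrt(30706) ≈ 175.23*I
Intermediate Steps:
I = -33466 (I = -3 - 33463 = -33466)
V(C, a) = 10 + 5*C*a (V(C, a) = 5*C*a + 10 = 10 + 5*C*a)
p(O, n) = 2760 (p(O, n) = (-17 - 23)*((10 + 5*0*(-8)) - 79) = -40*((10 + 0) - 79) = -40*(10 - 79) = -40*(-69) = 2760)
sqrt(p(137, 147) + I) = sqrt(2760 - 33466) = sqrt(-30706) = I*sqrt(30706)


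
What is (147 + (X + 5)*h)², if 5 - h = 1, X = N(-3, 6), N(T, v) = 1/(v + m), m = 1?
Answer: 1375929/49 ≈ 28080.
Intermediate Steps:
N(T, v) = 1/(1 + v) (N(T, v) = 1/(v + 1) = 1/(1 + v))
X = ⅐ (X = 1/(1 + 6) = 1/7 = ⅐ ≈ 0.14286)
h = 4 (h = 5 - 1*1 = 5 - 1 = 4)
(147 + (X + 5)*h)² = (147 + (⅐ + 5)*4)² = (147 + (36/7)*4)² = (147 + 144/7)² = (1173/7)² = 1375929/49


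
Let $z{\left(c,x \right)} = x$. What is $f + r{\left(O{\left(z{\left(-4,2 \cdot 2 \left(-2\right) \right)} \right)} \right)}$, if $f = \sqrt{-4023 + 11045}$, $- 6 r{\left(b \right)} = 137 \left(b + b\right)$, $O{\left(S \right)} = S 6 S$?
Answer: $-17536 + \sqrt{7022} \approx -17452.0$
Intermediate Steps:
$O{\left(S \right)} = 6 S^{2}$ ($O{\left(S \right)} = 6 S S = 6 S^{2}$)
$r{\left(b \right)} = - \frac{137 b}{3}$ ($r{\left(b \right)} = - \frac{137 \left(b + b\right)}{6} = - \frac{137 \cdot 2 b}{6} = - \frac{274 b}{6} = - \frac{137 b}{3}$)
$f = \sqrt{7022} \approx 83.797$
$f + r{\left(O{\left(z{\left(-4,2 \cdot 2 \left(-2\right) \right)} \right)} \right)} = \sqrt{7022} - \frac{137 \cdot 6 \left(2 \cdot 2 \left(-2\right)\right)^{2}}{3} = \sqrt{7022} - \frac{137 \cdot 6 \left(4 \left(-2\right)\right)^{2}}{3} = \sqrt{7022} - \frac{137 \cdot 6 \left(-8\right)^{2}}{3} = \sqrt{7022} - \frac{137 \cdot 6 \cdot 64}{3} = \sqrt{7022} - 17536 = -17536 + \sqrt{7022}$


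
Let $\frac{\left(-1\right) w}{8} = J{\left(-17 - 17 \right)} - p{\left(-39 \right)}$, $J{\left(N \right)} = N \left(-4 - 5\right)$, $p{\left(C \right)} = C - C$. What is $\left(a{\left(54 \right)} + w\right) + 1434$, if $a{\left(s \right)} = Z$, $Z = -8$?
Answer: $-1022$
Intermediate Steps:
$p{\left(C \right)} = 0$
$a{\left(s \right)} = -8$
$J{\left(N \right)} = - 9 N$ ($J{\left(N \right)} = N \left(-9\right) = - 9 N$)
$w = -2448$ ($w = - 8 \left(- 9 \left(-17 - 17\right) - 0\right) = - 8 \left(- 9 \left(-17 - 17\right) + 0\right) = - 8 \left(\left(-9\right) \left(-34\right) + 0\right) = - 8 \left(306 + 0\right) = \left(-8\right) 306 = -2448$)
$\left(a{\left(54 \right)} + w\right) + 1434 = \left(-8 - 2448\right) + 1434 = -2456 + 1434 = -1022$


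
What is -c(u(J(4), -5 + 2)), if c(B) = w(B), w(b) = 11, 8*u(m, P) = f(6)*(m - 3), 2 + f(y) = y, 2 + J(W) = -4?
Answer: -11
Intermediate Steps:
J(W) = -6 (J(W) = -2 - 4 = -6)
f(y) = -2 + y
u(m, P) = -3/2 + m/2 (u(m, P) = ((-2 + 6)*(m - 3))/8 = (4*(-3 + m))/8 = (-12 + 4*m)/8 = -3/2 + m/2)
c(B) = 11
-c(u(J(4), -5 + 2)) = -1*11 = -11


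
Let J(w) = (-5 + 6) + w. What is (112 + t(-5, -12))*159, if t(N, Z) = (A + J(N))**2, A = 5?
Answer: 17967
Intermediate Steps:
J(w) = 1 + w
t(N, Z) = (6 + N)**2 (t(N, Z) = (5 + (1 + N))**2 = (6 + N)**2)
(112 + t(-5, -12))*159 = (112 + (6 - 5)**2)*159 = (112 + 1**2)*159 = (112 + 1)*159 = 113*159 = 17967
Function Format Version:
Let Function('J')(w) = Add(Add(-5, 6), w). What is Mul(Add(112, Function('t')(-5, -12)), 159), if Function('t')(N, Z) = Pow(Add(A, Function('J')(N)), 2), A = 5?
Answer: 17967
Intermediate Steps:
Function('J')(w) = Add(1, w)
Function('t')(N, Z) = Pow(Add(6, N), 2) (Function('t')(N, Z) = Pow(Add(5, Add(1, N)), 2) = Pow(Add(6, N), 2))
Mul(Add(112, Function('t')(-5, -12)), 159) = Mul(Add(112, Pow(Add(6, -5), 2)), 159) = Mul(Add(112, Pow(1, 2)), 159) = Mul(Add(112, 1), 159) = Mul(113, 159) = 17967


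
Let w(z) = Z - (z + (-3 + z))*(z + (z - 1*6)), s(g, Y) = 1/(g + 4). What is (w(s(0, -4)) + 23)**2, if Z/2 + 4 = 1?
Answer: 169/16 ≈ 10.563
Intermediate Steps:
Z = -6 (Z = -8 + 2*1 = -8 + 2 = -6)
s(g, Y) = 1/(4 + g)
w(z) = -6 - (-6 + 2*z)*(-3 + 2*z) (w(z) = -6 - (z + (-3 + z))*(z + (z - 1*6)) = -6 - (-3 + 2*z)*(z + (z - 6)) = -6 - (-3 + 2*z)*(z + (-6 + z)) = -6 - (-3 + 2*z)*(-6 + 2*z) = -6 - (-6 + 2*z)*(-3 + 2*z))
(w(s(0, -4)) + 23)**2 = ((-24 - 4/(4 + 0)**2 + 18/(4 + 0)) + 23)**2 = ((-24 - 4*(1/4)**2 + 18/4) + 23)**2 = ((-24 - 4*(1/4)**2 + 18*(1/4)) + 23)**2 = ((-24 - 4*1/16 + 9/2) + 23)**2 = ((-24 - 1/4 + 9/2) + 23)**2 = (-79/4 + 23)**2 = (13/4)**2 = 169/16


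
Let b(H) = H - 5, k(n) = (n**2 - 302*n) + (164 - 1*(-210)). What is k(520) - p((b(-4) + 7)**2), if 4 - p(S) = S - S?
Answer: 113730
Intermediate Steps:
k(n) = 374 + n**2 - 302*n (k(n) = (n**2 - 302*n) + (164 + 210) = (n**2 - 302*n) + 374 = 374 + n**2 - 302*n)
b(H) = -5 + H
p(S) = 4 (p(S) = 4 - (S - S) = 4 - 1*0 = 4 + 0 = 4)
k(520) - p((b(-4) + 7)**2) = (374 + 520**2 - 302*520) - 1*4 = (374 + 270400 - 157040) - 4 = 113734 - 4 = 113730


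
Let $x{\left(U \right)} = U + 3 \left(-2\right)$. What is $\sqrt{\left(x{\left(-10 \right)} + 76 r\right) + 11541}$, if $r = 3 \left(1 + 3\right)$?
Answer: $\sqrt{12437} \approx 111.52$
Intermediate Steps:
$x{\left(U \right)} = -6 + U$ ($x{\left(U \right)} = U - 6 = -6 + U$)
$r = 12$ ($r = 3 \cdot 4 = 12$)
$\sqrt{\left(x{\left(-10 \right)} + 76 r\right) + 11541} = \sqrt{\left(\left(-6 - 10\right) + 76 \cdot 12\right) + 11541} = \sqrt{\left(-16 + 912\right) + 11541} = \sqrt{896 + 11541} = \sqrt{12437}$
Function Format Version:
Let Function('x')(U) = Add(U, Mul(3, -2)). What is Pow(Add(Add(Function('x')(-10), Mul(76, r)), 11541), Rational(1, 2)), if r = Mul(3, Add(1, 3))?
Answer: Pow(12437, Rational(1, 2)) ≈ 111.52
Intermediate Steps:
Function('x')(U) = Add(-6, U) (Function('x')(U) = Add(U, -6) = Add(-6, U))
r = 12 (r = Mul(3, 4) = 12)
Pow(Add(Add(Function('x')(-10), Mul(76, r)), 11541), Rational(1, 2)) = Pow(Add(Add(Add(-6, -10), Mul(76, 12)), 11541), Rational(1, 2)) = Pow(Add(Add(-16, 912), 11541), Rational(1, 2)) = Pow(Add(896, 11541), Rational(1, 2)) = Pow(12437, Rational(1, 2))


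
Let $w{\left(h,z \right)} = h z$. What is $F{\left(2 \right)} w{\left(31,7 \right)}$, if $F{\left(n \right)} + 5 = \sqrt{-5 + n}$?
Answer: $-1085 + 217 i \sqrt{3} \approx -1085.0 + 375.85 i$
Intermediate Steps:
$F{\left(n \right)} = -5 + \sqrt{-5 + n}$
$F{\left(2 \right)} w{\left(31,7 \right)} = \left(-5 + \sqrt{-5 + 2}\right) 31 \cdot 7 = \left(-5 + \sqrt{-3}\right) 217 = \left(-5 + i \sqrt{3}\right) 217 = -1085 + 217 i \sqrt{3}$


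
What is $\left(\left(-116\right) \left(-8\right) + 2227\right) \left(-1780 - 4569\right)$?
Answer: $-20031095$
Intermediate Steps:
$\left(\left(-116\right) \left(-8\right) + 2227\right) \left(-1780 - 4569\right) = \left(928 + 2227\right) \left(-6349\right) = 3155 \left(-6349\right) = -20031095$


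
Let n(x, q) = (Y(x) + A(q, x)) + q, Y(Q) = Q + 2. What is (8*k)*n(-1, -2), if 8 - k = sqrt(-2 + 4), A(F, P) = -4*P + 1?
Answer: 256 - 32*sqrt(2) ≈ 210.75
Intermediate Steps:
A(F, P) = 1 - 4*P
Y(Q) = 2 + Q
k = 8 - sqrt(2) (k = 8 - sqrt(-2 + 4) = 8 - sqrt(2) ≈ 6.5858)
n(x, q) = 3 + q - 3*x (n(x, q) = ((2 + x) + (1 - 4*x)) + q = (3 - 3*x) + q = 3 + q - 3*x)
(8*k)*n(-1, -2) = (8*(8 - sqrt(2)))*(3 - 2 - 3*(-1)) = (64 - 8*sqrt(2))*(3 - 2 + 3) = (64 - 8*sqrt(2))*4 = 256 - 32*sqrt(2)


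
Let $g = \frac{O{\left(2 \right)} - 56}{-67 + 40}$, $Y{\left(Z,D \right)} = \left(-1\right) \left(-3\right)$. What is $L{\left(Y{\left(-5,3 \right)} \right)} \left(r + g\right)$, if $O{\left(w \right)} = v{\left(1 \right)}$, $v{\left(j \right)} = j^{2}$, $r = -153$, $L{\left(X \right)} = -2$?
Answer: $\frac{8152}{27} \approx 301.93$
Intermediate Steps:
$Y{\left(Z,D \right)} = 3$
$O{\left(w \right)} = 1$ ($O{\left(w \right)} = 1^{2} = 1$)
$g = \frac{55}{27}$ ($g = \frac{1 - 56}{-67 + 40} = - \frac{55}{-27} = \left(-55\right) \left(- \frac{1}{27}\right) = \frac{55}{27} \approx 2.037$)
$L{\left(Y{\left(-5,3 \right)} \right)} \left(r + g\right) = - 2 \left(-153 + \frac{55}{27}\right) = \left(-2\right) \left(- \frac{4076}{27}\right) = \frac{8152}{27}$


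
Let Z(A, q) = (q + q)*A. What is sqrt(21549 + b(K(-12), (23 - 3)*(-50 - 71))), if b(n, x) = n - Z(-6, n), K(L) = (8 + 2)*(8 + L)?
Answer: sqrt(21029) ≈ 145.01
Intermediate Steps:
K(L) = 80 + 10*L (K(L) = 10*(8 + L) = 80 + 10*L)
Z(A, q) = 2*A*q (Z(A, q) = (2*q)*A = 2*A*q)
b(n, x) = 13*n (b(n, x) = n - 2*(-6)*n = n - (-12)*n = n + 12*n = 13*n)
sqrt(21549 + b(K(-12), (23 - 3)*(-50 - 71))) = sqrt(21549 + 13*(80 + 10*(-12))) = sqrt(21549 + 13*(80 - 120)) = sqrt(21549 + 13*(-40)) = sqrt(21549 - 520) = sqrt(21029)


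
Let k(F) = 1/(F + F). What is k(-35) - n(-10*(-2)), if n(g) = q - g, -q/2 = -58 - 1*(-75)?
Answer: 3779/70 ≈ 53.986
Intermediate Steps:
q = -34 (q = -2*(-58 - 1*(-75)) = -2*(-58 + 75) = -2*17 = -34)
k(F) = 1/(2*F)
n(g) = -34 - g
k(-35) - n(-10*(-2)) = (½)/(-35) - (-34 - (-10)*(-2)) = (½)*(-1/35) - (-34 - 1*20) = -1/70 - (-34 - 20) = -1/70 - 1*(-54) = -1/70 + 54 = 3779/70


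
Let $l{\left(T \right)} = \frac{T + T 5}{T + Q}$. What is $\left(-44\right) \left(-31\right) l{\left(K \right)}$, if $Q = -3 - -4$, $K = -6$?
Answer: $\frac{49104}{5} \approx 9820.8$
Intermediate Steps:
$Q = 1$ ($Q = -3 + 4 = 1$)
$l{\left(T \right)} = \frac{6 T}{1 + T}$ ($l{\left(T \right)} = \frac{T + T 5}{T + 1} = \frac{T + 5 T}{1 + T} = \frac{6 T}{1 + T}$)
$\left(-44\right) \left(-31\right) l{\left(K \right)} = \left(-44\right) \left(-31\right) 6 \left(-6\right) \frac{1}{1 - 6} = 1364 \cdot 6 \left(-6\right) \frac{1}{-5} = 1364 \cdot 6 \left(-6\right) \left(- \frac{1}{5}\right) = 1364 \cdot \frac{36}{5} = \frac{49104}{5}$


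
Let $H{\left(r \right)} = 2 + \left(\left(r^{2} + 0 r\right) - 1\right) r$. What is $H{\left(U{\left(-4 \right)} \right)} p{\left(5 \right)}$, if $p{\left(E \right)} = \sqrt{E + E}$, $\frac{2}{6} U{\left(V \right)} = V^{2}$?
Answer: $110546 \sqrt{10} \approx 3.4958 \cdot 10^{5}$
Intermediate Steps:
$U{\left(V \right)} = 3 V^{2}$
$H{\left(r \right)} = 2 + r \left(-1 + r^{2}\right)$ ($H{\left(r \right)} = 2 + \left(\left(r^{2} + 0\right) - 1\right) r = 2 + \left(r^{2} - 1\right) r = 2 + \left(-1 + r^{2}\right) r = 2 + r \left(-1 + r^{2}\right)$)
$p{\left(E \right)} = \sqrt{2} \sqrt{E}$ ($p{\left(E \right)} = \sqrt{2 E} = \sqrt{2} \sqrt{E}$)
$H{\left(U{\left(-4 \right)} \right)} p{\left(5 \right)} = \left(2 + \left(3 \left(-4\right)^{2}\right)^{3} - 3 \left(-4\right)^{2}\right) \sqrt{2} \sqrt{5} = \left(2 + \left(3 \cdot 16\right)^{3} - 3 \cdot 16\right) \sqrt{10} = \left(2 + 48^{3} - 48\right) \sqrt{10} = \left(2 + 110592 - 48\right) \sqrt{10} = 110546 \sqrt{10}$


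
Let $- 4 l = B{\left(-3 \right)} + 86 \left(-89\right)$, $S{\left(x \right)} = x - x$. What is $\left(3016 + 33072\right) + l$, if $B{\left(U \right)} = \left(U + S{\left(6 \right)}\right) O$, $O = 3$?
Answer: $\frac{152015}{4} \approx 38004.0$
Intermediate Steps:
$S{\left(x \right)} = 0$
$B{\left(U \right)} = 3 U$ ($B{\left(U \right)} = \left(U + 0\right) 3 = U 3 = 3 U$)
$l = \frac{7663}{4}$ ($l = - \frac{3 \left(-3\right) + 86 \left(-89\right)}{4} = - \frac{-9 - 7654}{4} = \left(- \frac{1}{4}\right) \left(-7663\right) = \frac{7663}{4} \approx 1915.8$)
$\left(3016 + 33072\right) + l = \left(3016 + 33072\right) + \frac{7663}{4} = 36088 + \frac{7663}{4} = \frac{152015}{4}$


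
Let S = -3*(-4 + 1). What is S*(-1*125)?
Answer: -1125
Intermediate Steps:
S = 9 (S = -3*(-3) = 9)
S*(-1*125) = 9*(-1*125) = 9*(-125) = -1125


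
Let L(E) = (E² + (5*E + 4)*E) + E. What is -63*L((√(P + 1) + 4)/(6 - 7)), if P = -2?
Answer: -4410 - 2709*I ≈ -4410.0 - 2709.0*I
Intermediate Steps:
L(E) = E + E² + E*(4 + 5*E) (L(E) = (E² + (4 + 5*E)*E) + E = (E² + E*(4 + 5*E)) + E = E + E² + E*(4 + 5*E))
-63*L((√(P + 1) + 4)/(6 - 7)) = -63*(√(-2 + 1) + 4)/(6 - 7)*(5 + 6*((√(-2 + 1) + 4)/(6 - 7))) = -63*(√(-1) + 4)/(-1)*(5 + 6*((√(-1) + 4)/(-1))) = -63*(I + 4)*(-1)*(5 + 6*((I + 4)*(-1))) = -63*(4 + I)*(-1)*(5 + 6*((4 + I)*(-1))) = -63*(-4 - I)*(5 + 6*(-4 - I)) = -63*(-4 - I)*(5 + (-24 - 6*I)) = -63*(-4 - I)*(-19 - 6*I) = -63*(-19 - 6*I)*(-4 - I)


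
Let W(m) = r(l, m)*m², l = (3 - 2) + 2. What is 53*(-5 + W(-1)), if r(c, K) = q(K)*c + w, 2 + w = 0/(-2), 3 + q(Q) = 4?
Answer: -212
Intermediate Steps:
q(Q) = 1 (q(Q) = -3 + 4 = 1)
l = 3 (l = 1 + 2 = 3)
w = -2 (w = -2 + 0/(-2) = -2 + 0*(-½) = -2 + 0 = -2)
r(c, K) = -2 + c (r(c, K) = 1*c - 2 = c - 2 = -2 + c)
W(m) = m² (W(m) = (-2 + 3)*m² = 1*m² = m²)
53*(-5 + W(-1)) = 53*(-5 + (-1)²) = 53*(-5 + 1) = 53*(-4) = -212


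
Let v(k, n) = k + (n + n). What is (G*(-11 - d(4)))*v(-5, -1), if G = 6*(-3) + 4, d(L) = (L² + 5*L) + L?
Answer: -4998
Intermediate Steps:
d(L) = L² + 6*L
G = -14 (G = -18 + 4 = -14)
v(k, n) = k + 2*n
(G*(-11 - d(4)))*v(-5, -1) = (-14*(-11 - 4*(6 + 4)))*(-5 + 2*(-1)) = (-14*(-11 - 4*10))*(-5 - 2) = -14*(-11 - 1*40)*(-7) = -14*(-11 - 40)*(-7) = -14*(-51)*(-7) = 714*(-7) = -4998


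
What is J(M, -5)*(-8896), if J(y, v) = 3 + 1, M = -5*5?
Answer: -35584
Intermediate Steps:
M = -25
J(y, v) = 4
J(M, -5)*(-8896) = 4*(-8896) = -35584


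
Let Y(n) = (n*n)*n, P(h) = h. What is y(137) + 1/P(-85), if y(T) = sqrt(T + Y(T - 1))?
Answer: -1/85 + sqrt(2515593) ≈ 1586.1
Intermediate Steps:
Y(n) = n**3 (Y(n) = n**2*n = n**3)
y(T) = sqrt(T + (-1 + T)**3) (y(T) = sqrt(T + (T - 1)**3) = sqrt(T + (-1 + T)**3))
y(137) + 1/P(-85) = sqrt(137 + (-1 + 137)**3) + 1/(-85) = sqrt(137 + 136**3) - 1/85 = sqrt(137 + 2515456) - 1/85 = sqrt(2515593) - 1/85 = -1/85 + sqrt(2515593)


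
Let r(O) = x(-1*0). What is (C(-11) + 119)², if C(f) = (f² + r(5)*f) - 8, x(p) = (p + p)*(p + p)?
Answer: 53824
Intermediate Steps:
x(p) = 4*p² (x(p) = (2*p)*(2*p) = 4*p²)
r(O) = 0 (r(O) = 4*(-1*0)² = 4*0² = 4*0 = 0)
C(f) = -8 + f² (C(f) = (f² + 0*f) - 8 = (f² + 0) - 8 = f² - 8 = -8 + f²)
(C(-11) + 119)² = ((-8 + (-11)²) + 119)² = ((-8 + 121) + 119)² = (113 + 119)² = 232² = 53824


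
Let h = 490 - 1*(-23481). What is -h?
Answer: -23971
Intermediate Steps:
h = 23971 (h = 490 + 23481 = 23971)
-h = -1*23971 = -23971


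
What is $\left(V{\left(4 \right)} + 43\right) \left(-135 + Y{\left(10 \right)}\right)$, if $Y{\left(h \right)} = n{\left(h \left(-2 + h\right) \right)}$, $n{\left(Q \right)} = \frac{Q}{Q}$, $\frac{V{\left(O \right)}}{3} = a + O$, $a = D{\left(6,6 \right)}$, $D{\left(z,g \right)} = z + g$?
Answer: $-12194$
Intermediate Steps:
$D{\left(z,g \right)} = g + z$
$a = 12$ ($a = 6 + 6 = 12$)
$V{\left(O \right)} = 36 + 3 O$ ($V{\left(O \right)} = 3 \left(12 + O\right) = 36 + 3 O$)
$n{\left(Q \right)} = 1$
$Y{\left(h \right)} = 1$
$\left(V{\left(4 \right)} + 43\right) \left(-135 + Y{\left(10 \right)}\right) = \left(\left(36 + 3 \cdot 4\right) + 43\right) \left(-135 + 1\right) = \left(\left(36 + 12\right) + 43\right) \left(-134\right) = \left(48 + 43\right) \left(-134\right) = 91 \left(-134\right) = -12194$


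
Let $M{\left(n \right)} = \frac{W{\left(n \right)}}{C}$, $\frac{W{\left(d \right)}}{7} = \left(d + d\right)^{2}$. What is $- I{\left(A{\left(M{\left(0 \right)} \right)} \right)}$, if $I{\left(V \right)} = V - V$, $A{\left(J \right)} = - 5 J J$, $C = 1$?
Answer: $0$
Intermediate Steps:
$W{\left(d \right)} = 28 d^{2}$ ($W{\left(d \right)} = 7 \left(d + d\right)^{2} = 7 \left(2 d\right)^{2} = 7 \cdot 4 d^{2} = 28 d^{2}$)
$M{\left(n \right)} = 28 n^{2}$ ($M{\left(n \right)} = \frac{28 n^{2}}{1} = 28 n^{2} \cdot 1 = 28 n^{2}$)
$A{\left(J \right)} = - 5 J^{2}$
$I{\left(V \right)} = 0$
$- I{\left(A{\left(M{\left(0 \right)} \right)} \right)} = \left(-1\right) 0 = 0$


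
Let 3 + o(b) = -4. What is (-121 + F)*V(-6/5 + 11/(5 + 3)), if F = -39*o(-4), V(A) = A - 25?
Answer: -18867/5 ≈ -3773.4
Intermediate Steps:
o(b) = -7 (o(b) = -3 - 4 = -7)
V(A) = -25 + A
F = 273 (F = -39*(-7) = 273)
(-121 + F)*V(-6/5 + 11/(5 + 3)) = (-121 + 273)*(-25 + (-6/5 + 11/(5 + 3))) = 152*(-25 + (-6*⅕ + 11/8)) = 152*(-25 + (-6/5 + 11*(⅛))) = 152*(-25 + (-6/5 + 11/8)) = 152*(-25 + 7/40) = 152*(-993/40) = -18867/5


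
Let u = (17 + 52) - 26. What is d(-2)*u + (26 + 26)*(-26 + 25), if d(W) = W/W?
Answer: -9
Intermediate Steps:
d(W) = 1
u = 43 (u = 69 - 26 = 43)
d(-2)*u + (26 + 26)*(-26 + 25) = 1*43 + (26 + 26)*(-26 + 25) = 43 + 52*(-1) = 43 - 52 = -9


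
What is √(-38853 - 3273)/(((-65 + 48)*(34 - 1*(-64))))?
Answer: -I*√42126/1666 ≈ -0.1232*I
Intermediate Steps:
√(-38853 - 3273)/(((-65 + 48)*(34 - 1*(-64)))) = √(-42126)/((-17*(34 + 64))) = (I*√42126)/((-17*98)) = (I*√42126)/(-1666) = (I*√42126)*(-1/1666) = -I*√42126/1666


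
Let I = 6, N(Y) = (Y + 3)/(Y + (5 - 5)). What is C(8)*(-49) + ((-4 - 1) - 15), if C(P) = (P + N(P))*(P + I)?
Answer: -25805/4 ≈ -6451.3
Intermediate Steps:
N(Y) = (3 + Y)/Y (N(Y) = (3 + Y)/(Y + 0) = (3 + Y)/Y)
C(P) = (6 + P)*(P + (3 + P)/P) (C(P) = (P + (3 + P)/P)*(P + 6) = (P + (3 + P)/P)*(6 + P) = (6 + P)*(P + (3 + P)/P))
C(8)*(-49) + ((-4 - 1) - 15) = (9 + 8² + 7*8 + 18/8)*(-49) + ((-4 - 1) - 15) = (9 + 64 + 56 + 18*(⅛))*(-49) + (-5 - 15) = (9 + 64 + 56 + 9/4)*(-49) - 20 = (525/4)*(-49) - 20 = -25725/4 - 20 = -25805/4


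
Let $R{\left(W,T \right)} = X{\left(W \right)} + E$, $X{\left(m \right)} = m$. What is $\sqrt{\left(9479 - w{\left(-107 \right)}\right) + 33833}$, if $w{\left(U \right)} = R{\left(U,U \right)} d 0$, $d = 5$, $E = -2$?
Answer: $4 \sqrt{2707} \approx 208.12$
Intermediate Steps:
$R{\left(W,T \right)} = -2 + W$ ($R{\left(W,T \right)} = W - 2 = -2 + W$)
$w{\left(U \right)} = 0$ ($w{\left(U \right)} = \left(-2 + U\right) 5 \cdot 0 = \left(-10 + 5 U\right) 0 = 0$)
$\sqrt{\left(9479 - w{\left(-107 \right)}\right) + 33833} = \sqrt{\left(9479 - 0\right) + 33833} = \sqrt{\left(9479 + 0\right) + 33833} = \sqrt{9479 + 33833} = \sqrt{43312} = 4 \sqrt{2707}$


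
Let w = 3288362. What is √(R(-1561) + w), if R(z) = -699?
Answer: √3287663 ≈ 1813.2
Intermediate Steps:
√(R(-1561) + w) = √(-699 + 3288362) = √3287663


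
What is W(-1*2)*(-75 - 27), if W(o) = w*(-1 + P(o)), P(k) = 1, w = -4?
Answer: 0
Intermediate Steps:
W(o) = 0 (W(o) = -4*(-1 + 1) = -4*0 = 0)
W(-1*2)*(-75 - 27) = 0*(-75 - 27) = 0*(-102) = 0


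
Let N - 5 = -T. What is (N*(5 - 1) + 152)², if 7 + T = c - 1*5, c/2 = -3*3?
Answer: 85264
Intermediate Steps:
c = -18 (c = 2*(-3*3) = 2*(-9) = -18)
T = -30 (T = -7 + (-18 - 1*5) = -7 + (-18 - 5) = -7 - 23 = -30)
N = 35 (N = 5 - 1*(-30) = 5 + 30 = 35)
(N*(5 - 1) + 152)² = (35*(5 - 1) + 152)² = (35*4 + 152)² = (140 + 152)² = 292² = 85264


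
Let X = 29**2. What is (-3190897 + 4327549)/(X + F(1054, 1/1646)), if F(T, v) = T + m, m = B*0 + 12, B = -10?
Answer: 1136652/1907 ≈ 596.04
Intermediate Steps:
m = 12 (m = -10*0 + 12 = 0 + 12 = 12)
X = 841
F(T, v) = 12 + T (F(T, v) = T + 12 = 12 + T)
(-3190897 + 4327549)/(X + F(1054, 1/1646)) = (-3190897 + 4327549)/(841 + (12 + 1054)) = 1136652/(841 + 1066) = 1136652/1907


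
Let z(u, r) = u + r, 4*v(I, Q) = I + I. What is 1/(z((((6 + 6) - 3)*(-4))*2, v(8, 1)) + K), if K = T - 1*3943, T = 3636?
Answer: -1/375 ≈ -0.0026667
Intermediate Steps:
K = -307 (K = 3636 - 1*3943 = 3636 - 3943 = -307)
v(I, Q) = I/2 (v(I, Q) = (I + I)/4 = (2*I)/4 = I/2)
z(u, r) = r + u
1/(z((((6 + 6) - 3)*(-4))*2, v(8, 1)) + K) = 1/(((½)*8 + (((6 + 6) - 3)*(-4))*2) - 307) = 1/((4 + ((12 - 3)*(-4))*2) - 307) = 1/((4 + (9*(-4))*2) - 307) = 1/((4 - 36*2) - 307) = 1/((4 - 72) - 307) = 1/(-68 - 307) = 1/(-375) = -1/375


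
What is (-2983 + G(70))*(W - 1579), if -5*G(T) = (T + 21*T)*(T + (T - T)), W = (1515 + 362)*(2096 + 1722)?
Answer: -175845858201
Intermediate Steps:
W = 7166386 (W = 1877*3818 = 7166386)
G(T) = -22*T²/5 (G(T) = -(T + 21*T)*(T + (T - T))/5 = -22*T*(T + 0)/5 = -22*T*T/5 = -22*T²/5)
(-2983 + G(70))*(W - 1579) = (-2983 - 22/5*70²)*(7166386 - 1579) = (-2983 - 22/5*4900)*7164807 = (-2983 - 21560)*7164807 = -24543*7164807 = -175845858201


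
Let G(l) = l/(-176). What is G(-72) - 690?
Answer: -15171/22 ≈ -689.59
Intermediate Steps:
G(l) = -l/176 (G(l) = l*(-1/176) = -l/176)
G(-72) - 690 = -1/176*(-72) - 690 = 9/22 - 690 = -15171/22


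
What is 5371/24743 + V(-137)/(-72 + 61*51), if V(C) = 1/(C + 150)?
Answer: 212216840/977521701 ≈ 0.21710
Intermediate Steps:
V(C) = 1/(150 + C)
5371/24743 + V(-137)/(-72 + 61*51) = 5371/24743 + 1/((150 - 137)*(-72 + 61*51)) = 5371*(1/24743) + 1/(13*(-72 + 3111)) = 5371/24743 + (1/13)/3039 = 5371/24743 + (1/13)*(1/3039) = 5371/24743 + 1/39507 = 212216840/977521701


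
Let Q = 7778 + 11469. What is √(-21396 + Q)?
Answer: I*√2149 ≈ 46.357*I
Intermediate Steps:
Q = 19247
√(-21396 + Q) = √(-21396 + 19247) = √(-2149) = I*√2149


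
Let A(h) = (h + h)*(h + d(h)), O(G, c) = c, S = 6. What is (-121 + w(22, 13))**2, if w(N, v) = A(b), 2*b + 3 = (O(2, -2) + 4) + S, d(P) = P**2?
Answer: 95481/16 ≈ 5967.6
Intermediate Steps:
b = 5/2 (b = -3/2 + ((-2 + 4) + 6)/2 = -3/2 + (2 + 6)/2 = -3/2 + (1/2)*8 = -3/2 + 4 = 5/2 ≈ 2.5000)
A(h) = 2*h*(h + h**2) (A(h) = (h + h)*(h + h**2) = (2*h)*(h + h**2) = 2*h*(h + h**2))
w(N, v) = 175/4 (w(N, v) = 2*(5/2)**2*(1 + 5/2) = 2*(25/4)*(7/2) = 175/4)
(-121 + w(22, 13))**2 = (-121 + 175/4)**2 = (-309/4)**2 = 95481/16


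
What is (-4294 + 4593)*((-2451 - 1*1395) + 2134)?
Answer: -511888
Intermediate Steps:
(-4294 + 4593)*((-2451 - 1*1395) + 2134) = 299*((-2451 - 1395) + 2134) = 299*(-3846 + 2134) = 299*(-1712) = -511888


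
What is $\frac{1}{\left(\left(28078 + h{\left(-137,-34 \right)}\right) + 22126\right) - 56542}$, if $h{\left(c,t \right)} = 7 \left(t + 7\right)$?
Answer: $- \frac{1}{6527} \approx -0.00015321$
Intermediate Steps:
$h{\left(c,t \right)} = 49 + 7 t$ ($h{\left(c,t \right)} = 7 \left(7 + t\right) = 49 + 7 t$)
$\frac{1}{\left(\left(28078 + h{\left(-137,-34 \right)}\right) + 22126\right) - 56542} = \frac{1}{\left(\left(28078 + \left(49 + 7 \left(-34\right)\right)\right) + 22126\right) - 56542} = \frac{1}{\left(\left(28078 + \left(49 - 238\right)\right) + 22126\right) - 56542} = \frac{1}{\left(\left(28078 - 189\right) + 22126\right) - 56542} = \frac{1}{\left(27889 + 22126\right) - 56542} = \frac{1}{50015 - 56542} = \frac{1}{-6527} = - \frac{1}{6527}$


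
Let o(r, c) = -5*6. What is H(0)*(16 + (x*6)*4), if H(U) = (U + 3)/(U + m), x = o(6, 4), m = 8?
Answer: -264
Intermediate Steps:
o(r, c) = -30
x = -30
H(U) = (3 + U)/(8 + U) (H(U) = (U + 3)/(U + 8) = (3 + U)/(8 + U))
H(0)*(16 + (x*6)*4) = ((3 + 0)/(8 + 0))*(16 - 30*6*4) = (3/8)*(16 - 180*4) = ((1/8)*3)*(16 - 720) = (3/8)*(-704) = -264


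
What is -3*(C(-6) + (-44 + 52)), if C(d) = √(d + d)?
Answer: -24 - 6*I*√3 ≈ -24.0 - 10.392*I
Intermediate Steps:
C(d) = √2*√d (C(d) = √(2*d) = √2*√d)
-3*(C(-6) + (-44 + 52)) = -3*(√2*√(-6) + (-44 + 52)) = -3*(√2*(I*√6) + 8) = -3*(2*I*√3 + 8) = -3*(8 + 2*I*√3) = -24 - 6*I*√3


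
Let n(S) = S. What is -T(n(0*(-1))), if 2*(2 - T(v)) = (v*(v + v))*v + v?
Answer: -2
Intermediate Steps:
T(v) = 2 - v³ - v/2 (T(v) = 2 - ((v*(v + v))*v + v)/2 = 2 - ((v*(2*v))*v + v)/2 = 2 - ((2*v²)*v + v)/2 = 2 - (2*v³ + v)/2 = 2 - (v + 2*v³)/2 = 2 + (-v³ - v/2) = 2 - v³ - v/2)
-T(n(0*(-1))) = -(2 - (0*(-1))³ - 0*(-1)) = -(2 - 1*0³ - ½*0) = -(2 - 1*0 + 0) = -(2 + 0 + 0) = -1*2 = -2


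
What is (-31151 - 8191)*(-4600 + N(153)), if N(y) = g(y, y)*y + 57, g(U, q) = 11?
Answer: 112518120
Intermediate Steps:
N(y) = 57 + 11*y (N(y) = 11*y + 57 = 57 + 11*y)
(-31151 - 8191)*(-4600 + N(153)) = (-31151 - 8191)*(-4600 + (57 + 11*153)) = -39342*(-4600 + (57 + 1683)) = -39342*(-4600 + 1740) = -39342*(-2860) = 112518120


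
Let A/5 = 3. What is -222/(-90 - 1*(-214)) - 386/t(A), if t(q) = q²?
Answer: -48907/13950 ≈ -3.5059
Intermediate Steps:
A = 15 (A = 5*3 = 15)
-222/(-90 - 1*(-214)) - 386/t(A) = -222/(-90 - 1*(-214)) - 386/(15²) = -222/(-90 + 214) - 386/225 = -222/124 - 386*1/225 = -222*1/124 - 386/225 = -111/62 - 386/225 = -48907/13950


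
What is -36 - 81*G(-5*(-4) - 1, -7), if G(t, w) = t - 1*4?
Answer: -1251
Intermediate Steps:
G(t, w) = -4 + t (G(t, w) = t - 4 = -4 + t)
-36 - 81*G(-5*(-4) - 1, -7) = -36 - 81*(-4 + (-5*(-4) - 1)) = -36 - 81*(-4 + (20 - 1)) = -36 - 81*(-4 + 19) = -36 - 81*15 = -36 - 1215 = -1251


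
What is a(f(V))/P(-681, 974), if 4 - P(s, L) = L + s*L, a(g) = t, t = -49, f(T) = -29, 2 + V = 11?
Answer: -49/662324 ≈ -7.3982e-5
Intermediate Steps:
V = 9 (V = -2 + 11 = 9)
a(g) = -49
P(s, L) = 4 - L - L*s (P(s, L) = 4 - (L + s*L) = 4 - (L + L*s) = 4 + (-L - L*s) = 4 - L - L*s)
a(f(V))/P(-681, 974) = -49/(4 - 1*974 - 1*974*(-681)) = -49/(4 - 974 + 663294) = -49/662324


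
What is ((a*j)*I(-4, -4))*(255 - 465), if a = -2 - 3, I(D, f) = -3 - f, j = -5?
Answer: -5250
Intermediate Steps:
a = -5
((a*j)*I(-4, -4))*(255 - 465) = ((-5*(-5))*(-3 - 1*(-4)))*(255 - 465) = (25*(-3 + 4))*(-210) = (25*1)*(-210) = 25*(-210) = -5250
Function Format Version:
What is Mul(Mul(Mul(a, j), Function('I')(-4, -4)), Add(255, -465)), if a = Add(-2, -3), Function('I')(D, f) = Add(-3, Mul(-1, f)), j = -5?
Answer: -5250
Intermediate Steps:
a = -5
Mul(Mul(Mul(a, j), Function('I')(-4, -4)), Add(255, -465)) = Mul(Mul(Mul(-5, -5), Add(-3, Mul(-1, -4))), Add(255, -465)) = Mul(Mul(25, Add(-3, 4)), -210) = Mul(Mul(25, 1), -210) = Mul(25, -210) = -5250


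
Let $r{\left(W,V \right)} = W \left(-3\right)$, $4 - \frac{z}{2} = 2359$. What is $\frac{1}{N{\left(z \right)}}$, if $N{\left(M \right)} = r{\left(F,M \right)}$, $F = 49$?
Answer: $- \frac{1}{147} \approx -0.0068027$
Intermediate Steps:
$z = -4710$ ($z = 8 - 4718 = -4710$)
$r{\left(W,V \right)} = - 3 W$
$N{\left(M \right)} = -147$ ($N{\left(M \right)} = \left(-3\right) 49 = -147$)
$\frac{1}{N{\left(z \right)}} = \frac{1}{-147} = - \frac{1}{147}$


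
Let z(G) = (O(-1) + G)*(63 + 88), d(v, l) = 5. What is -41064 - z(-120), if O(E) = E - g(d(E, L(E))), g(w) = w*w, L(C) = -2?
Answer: -19018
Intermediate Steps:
g(w) = w²
O(E) = -25 + E (O(E) = E - 1*5² = E - 1*25 = E - 25 = -25 + E)
z(G) = -3926 + 151*G (z(G) = ((-25 - 1) + G)*(63 + 88) = (-26 + G)*151 = -3926 + 151*G)
-41064 - z(-120) = -41064 - (-3926 + 151*(-120)) = -41064 - (-3926 - 18120) = -41064 - 1*(-22046) = -41064 + 22046 = -19018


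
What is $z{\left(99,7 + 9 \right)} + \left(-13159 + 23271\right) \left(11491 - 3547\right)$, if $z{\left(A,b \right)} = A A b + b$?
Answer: $80486560$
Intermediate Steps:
$z{\left(A,b \right)} = b + b A^{2}$ ($z{\left(A,b \right)} = A^{2} b + b = b A^{2} + b = b + b A^{2}$)
$z{\left(99,7 + 9 \right)} + \left(-13159 + 23271\right) \left(11491 - 3547\right) = \left(7 + 9\right) \left(1 + 99^{2}\right) + \left(-13159 + 23271\right) \left(11491 - 3547\right) = 16 \left(1 + 9801\right) + 10112 \cdot 7944 = 16 \cdot 9802 + 80329728 = 156832 + 80329728 = 80486560$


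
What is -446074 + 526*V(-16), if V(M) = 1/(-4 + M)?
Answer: -4461003/10 ≈ -4.4610e+5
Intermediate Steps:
-446074 + 526*V(-16) = -446074 + 526/(-4 - 16) = -446074 + 526/(-20) = -446074 + 526*(-1/20) = -446074 - 263/10 = -4461003/10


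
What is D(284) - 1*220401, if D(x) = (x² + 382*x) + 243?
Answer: -31014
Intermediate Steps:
D(x) = 243 + x² + 382*x
D(284) - 1*220401 = (243 + 284² + 382*284) - 1*220401 = (243 + 80656 + 108488) - 220401 = 189387 - 220401 = -31014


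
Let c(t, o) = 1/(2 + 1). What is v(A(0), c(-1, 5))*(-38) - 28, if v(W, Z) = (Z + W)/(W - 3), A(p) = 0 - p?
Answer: -214/9 ≈ -23.778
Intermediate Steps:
c(t, o) = 1/3
A(p) = -p
v(W, Z) = (W + Z)/(-3 + W)
v(A(0), c(-1, 5))*(-38) - 28 = ((-1*0 + 1/3)/(-3 - 1*0))*(-38) - 28 = ((0 + 1/3)/(-3 + 0))*(-38) - 28 = ((1/3)/(-3))*(-38) - 28 = -1/3*1/3*(-38) - 28 = -1/9*(-38) - 28 = 38/9 - 28 = -214/9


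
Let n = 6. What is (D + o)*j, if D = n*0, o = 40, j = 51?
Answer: 2040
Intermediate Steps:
D = 0 (D = 6*0 = 0)
(D + o)*j = (0 + 40)*51 = 40*51 = 2040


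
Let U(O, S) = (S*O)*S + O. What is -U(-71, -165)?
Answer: 1933046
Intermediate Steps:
U(O, S) = O + O*S² (U(O, S) = (O*S)*S + O = O*S² + O = O + O*S²)
-U(-71, -165) = -(-71)*(1 + (-165)²) = -(-71)*(1 + 27225) = -(-71)*27226 = -1*(-1933046) = 1933046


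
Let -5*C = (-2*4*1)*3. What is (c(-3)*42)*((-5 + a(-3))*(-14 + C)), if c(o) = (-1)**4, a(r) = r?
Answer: 15456/5 ≈ 3091.2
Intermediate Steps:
c(o) = 1
C = 24/5 (C = --2*4*1*3/5 = -(-8*1)*3/5 = -(-8)*3/5 = -1/5*(-24) = 24/5 ≈ 4.8000)
(c(-3)*42)*((-5 + a(-3))*(-14 + C)) = (1*42)*((-5 - 3)*(-14 + 24/5)) = 42*(-8*(-46/5)) = 42*(368/5) = 15456/5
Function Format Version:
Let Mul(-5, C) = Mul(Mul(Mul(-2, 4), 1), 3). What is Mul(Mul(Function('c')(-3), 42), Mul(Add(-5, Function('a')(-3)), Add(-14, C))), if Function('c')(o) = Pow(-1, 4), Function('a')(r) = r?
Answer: Rational(15456, 5) ≈ 3091.2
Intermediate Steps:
Function('c')(o) = 1
C = Rational(24, 5) (C = Mul(Rational(-1, 5), Mul(Mul(Mul(-2, 4), 1), 3)) = Mul(Rational(-1, 5), Mul(Mul(-8, 1), 3)) = Mul(Rational(-1, 5), Mul(-8, 3)) = Mul(Rational(-1, 5), -24) = Rational(24, 5) ≈ 4.8000)
Mul(Mul(Function('c')(-3), 42), Mul(Add(-5, Function('a')(-3)), Add(-14, C))) = Mul(Mul(1, 42), Mul(Add(-5, -3), Add(-14, Rational(24, 5)))) = Mul(42, Mul(-8, Rational(-46, 5))) = Mul(42, Rational(368, 5)) = Rational(15456, 5)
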